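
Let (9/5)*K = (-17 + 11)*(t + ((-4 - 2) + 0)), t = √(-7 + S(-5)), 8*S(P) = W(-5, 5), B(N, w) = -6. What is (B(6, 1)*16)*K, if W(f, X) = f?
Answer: -1920 + 80*I*√122 ≈ -1920.0 + 883.63*I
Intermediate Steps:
S(P) = -5/8 (S(P) = (⅛)*(-5) = -5/8)
t = I*√122/4 (t = √(-7 - 5/8) = √(-61/8) = I*√122/4 ≈ 2.7613*I)
K = 20 - 5*I*√122/6 (K = 5*((-17 + 11)*(I*√122/4 + ((-4 - 2) + 0)))/9 = 5*(-6*(I*√122/4 + (-6 + 0)))/9 = 5*(-6*(I*√122/4 - 6))/9 = 5*(-6*(-6 + I*√122/4))/9 = 5*(36 - 3*I*√122/2)/9 = 20 - 5*I*√122/6 ≈ 20.0 - 9.2045*I)
(B(6, 1)*16)*K = (-6*16)*(20 - 5*I*√122/6) = -96*(20 - 5*I*√122/6) = -1920 + 80*I*√122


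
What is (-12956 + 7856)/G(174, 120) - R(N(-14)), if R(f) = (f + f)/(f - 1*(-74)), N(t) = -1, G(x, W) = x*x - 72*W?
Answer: -27419/131619 ≈ -0.20832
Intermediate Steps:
G(x, W) = x**2 - 72*W
R(f) = 2*f/(74 + f) (R(f) = (2*f)/(f + 74) = (2*f)/(74 + f) = 2*f/(74 + f))
(-12956 + 7856)/G(174, 120) - R(N(-14)) = (-12956 + 7856)/(174**2 - 72*120) - 2*(-1)/(74 - 1) = -5100/(30276 - 8640) - 2*(-1)/73 = -5100/21636 - 2*(-1)/73 = -5100*1/21636 - 1*(-2/73) = -425/1803 + 2/73 = -27419/131619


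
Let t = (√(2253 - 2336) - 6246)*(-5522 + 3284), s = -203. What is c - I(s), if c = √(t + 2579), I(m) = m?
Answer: 203 + √(13981127 - 2238*I*√83) ≈ 3942.1 - 2.7265*I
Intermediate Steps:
t = 13978548 - 2238*I*√83 (t = (√(-83) - 6246)*(-2238) = (I*√83 - 6246)*(-2238) = (-6246 + I*√83)*(-2238) = 13978548 - 2238*I*√83 ≈ 1.3979e+7 - 20389.0*I)
c = √(13981127 - 2238*I*√83) (c = √((13978548 - 2238*I*√83) + 2579) = √(13981127 - 2238*I*√83) ≈ 3739.1 - 2.73*I)
c - I(s) = √(13981127 - 2238*I*√83) - 1*(-203) = √(13981127 - 2238*I*√83) + 203 = 203 + √(13981127 - 2238*I*√83)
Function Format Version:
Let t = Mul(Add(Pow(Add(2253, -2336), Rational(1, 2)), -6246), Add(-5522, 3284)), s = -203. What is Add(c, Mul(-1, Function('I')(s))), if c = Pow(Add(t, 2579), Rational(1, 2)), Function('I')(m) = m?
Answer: Add(203, Pow(Add(13981127, Mul(-2238, I, Pow(83, Rational(1, 2)))), Rational(1, 2))) ≈ Add(3942.1, Mul(-2.7265, I))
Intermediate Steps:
t = Add(13978548, Mul(-2238, I, Pow(83, Rational(1, 2)))) (t = Mul(Add(Pow(-83, Rational(1, 2)), -6246), -2238) = Mul(Add(Mul(I, Pow(83, Rational(1, 2))), -6246), -2238) = Mul(Add(-6246, Mul(I, Pow(83, Rational(1, 2)))), -2238) = Add(13978548, Mul(-2238, I, Pow(83, Rational(1, 2)))) ≈ Add(1.3979e+7, Mul(-20389., I)))
c = Pow(Add(13981127, Mul(-2238, I, Pow(83, Rational(1, 2)))), Rational(1, 2)) (c = Pow(Add(Add(13978548, Mul(-2238, I, Pow(83, Rational(1, 2)))), 2579), Rational(1, 2)) = Pow(Add(13981127, Mul(-2238, I, Pow(83, Rational(1, 2)))), Rational(1, 2)) ≈ Add(3739.1, Mul(-2.73, I)))
Add(c, Mul(-1, Function('I')(s))) = Add(Pow(Add(13981127, Mul(-2238, I, Pow(83, Rational(1, 2)))), Rational(1, 2)), Mul(-1, -203)) = Add(Pow(Add(13981127, Mul(-2238, I, Pow(83, Rational(1, 2)))), Rational(1, 2)), 203) = Add(203, Pow(Add(13981127, Mul(-2238, I, Pow(83, Rational(1, 2)))), Rational(1, 2)))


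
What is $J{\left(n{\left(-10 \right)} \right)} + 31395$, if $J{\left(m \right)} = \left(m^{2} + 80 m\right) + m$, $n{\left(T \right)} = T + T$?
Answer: $30175$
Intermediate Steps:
$n{\left(T \right)} = 2 T$
$J{\left(m \right)} = m^{2} + 81 m$
$J{\left(n{\left(-10 \right)} \right)} + 31395 = 2 \left(-10\right) \left(81 + 2 \left(-10\right)\right) + 31395 = - 20 \left(81 - 20\right) + 31395 = \left(-20\right) 61 + 31395 = -1220 + 31395 = 30175$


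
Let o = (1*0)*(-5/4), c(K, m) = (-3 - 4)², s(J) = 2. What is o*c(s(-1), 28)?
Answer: 0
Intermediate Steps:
c(K, m) = 49 (c(K, m) = (-7)² = 49)
o = 0 (o = 0*(-5*¼) = 0*(-5/4) = 0)
o*c(s(-1), 28) = 0*49 = 0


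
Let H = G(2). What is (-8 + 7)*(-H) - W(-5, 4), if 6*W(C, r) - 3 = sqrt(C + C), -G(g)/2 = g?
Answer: -9/2 - I*sqrt(10)/6 ≈ -4.5 - 0.52705*I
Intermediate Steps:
G(g) = -2*g
W(C, r) = 1/2 + sqrt(2)*sqrt(C)/6 (W(C, r) = 1/2 + sqrt(C + C)/6 = 1/2 + sqrt(2*C)/6 = 1/2 + (sqrt(2)*sqrt(C))/6 = 1/2 + sqrt(2)*sqrt(C)/6)
H = -4 (H = -2*2 = -4)
(-8 + 7)*(-H) - W(-5, 4) = (-8 + 7)*(-1*(-4)) - (1/2 + sqrt(2)*sqrt(-5)/6) = -1*4 - (1/2 + sqrt(2)*(I*sqrt(5))/6) = -4 - (1/2 + I*sqrt(10)/6) = -4 + (-1/2 - I*sqrt(10)/6) = -9/2 - I*sqrt(10)/6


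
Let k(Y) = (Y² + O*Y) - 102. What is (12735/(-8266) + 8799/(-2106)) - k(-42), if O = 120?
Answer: 4892111137/1450683 ≈ 3372.3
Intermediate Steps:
k(Y) = -102 + Y² + 120*Y (k(Y) = (Y² + 120*Y) - 102 = -102 + Y² + 120*Y)
(12735/(-8266) + 8799/(-2106)) - k(-42) = (12735/(-8266) + 8799/(-2106)) - (-102 + (-42)² + 120*(-42)) = (12735*(-1/8266) + 8799*(-1/2106)) - (-102 + 1764 - 5040) = (-12735/8266 - 2933/702) - 1*(-3378) = -8296037/1450683 + 3378 = 4892111137/1450683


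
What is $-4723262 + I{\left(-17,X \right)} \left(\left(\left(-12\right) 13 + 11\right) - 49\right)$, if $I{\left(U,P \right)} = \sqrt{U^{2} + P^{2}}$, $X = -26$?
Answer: $-4723262 - 194 \sqrt{965} \approx -4.7293 \cdot 10^{6}$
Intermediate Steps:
$I{\left(U,P \right)} = \sqrt{P^{2} + U^{2}}$
$-4723262 + I{\left(-17,X \right)} \left(\left(\left(-12\right) 13 + 11\right) - 49\right) = -4723262 + \sqrt{\left(-26\right)^{2} + \left(-17\right)^{2}} \left(\left(\left(-12\right) 13 + 11\right) - 49\right) = -4723262 + \sqrt{676 + 289} \left(\left(-156 + 11\right) - 49\right) = -4723262 + \sqrt{965} \left(-145 - 49\right) = -4723262 + \sqrt{965} \left(-194\right) = -4723262 - 194 \sqrt{965}$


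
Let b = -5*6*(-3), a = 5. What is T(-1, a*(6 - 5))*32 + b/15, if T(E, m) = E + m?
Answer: 134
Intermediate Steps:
b = 90 (b = -30*(-3) = 90)
T(-1, a*(6 - 5))*32 + b/15 = (-1 + 5*(6 - 5))*32 + 90/15 = (-1 + 5*1)*32 + 90*(1/15) = (-1 + 5)*32 + 6 = 4*32 + 6 = 128 + 6 = 134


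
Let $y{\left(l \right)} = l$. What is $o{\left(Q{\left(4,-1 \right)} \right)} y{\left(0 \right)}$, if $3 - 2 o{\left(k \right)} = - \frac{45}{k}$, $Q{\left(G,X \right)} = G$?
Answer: $0$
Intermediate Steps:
$o{\left(k \right)} = \frac{3}{2} + \frac{45}{2 k}$ ($o{\left(k \right)} = \frac{3}{2} - \frac{\left(-45\right) \frac{1}{k}}{2} = \frac{3}{2} + \frac{45}{2 k}$)
$o{\left(Q{\left(4,-1 \right)} \right)} y{\left(0 \right)} = \frac{3 \left(15 + 4\right)}{2 \cdot 4} \cdot 0 = \frac{3}{2} \cdot \frac{1}{4} \cdot 19 \cdot 0 = \frac{57}{8} \cdot 0 = 0$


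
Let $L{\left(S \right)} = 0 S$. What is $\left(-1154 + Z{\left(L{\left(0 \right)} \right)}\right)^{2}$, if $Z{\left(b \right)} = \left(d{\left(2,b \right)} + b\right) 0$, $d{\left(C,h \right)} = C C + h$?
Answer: $1331716$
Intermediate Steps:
$L{\left(S \right)} = 0$
$d{\left(C,h \right)} = h + C^{2}$ ($d{\left(C,h \right)} = C^{2} + h = h + C^{2}$)
$Z{\left(b \right)} = 0$ ($Z{\left(b \right)} = \left(\left(b + 2^{2}\right) + b\right) 0 = \left(\left(b + 4\right) + b\right) 0 = \left(\left(4 + b\right) + b\right) 0 = \left(4 + 2 b\right) 0 = 0$)
$\left(-1154 + Z{\left(L{\left(0 \right)} \right)}\right)^{2} = \left(-1154 + 0\right)^{2} = \left(-1154\right)^{2} = 1331716$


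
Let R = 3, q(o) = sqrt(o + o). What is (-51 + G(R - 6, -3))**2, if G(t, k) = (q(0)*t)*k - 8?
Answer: 3481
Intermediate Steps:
q(o) = sqrt(2)*sqrt(o) (q(o) = sqrt(2*o) = sqrt(2)*sqrt(o))
G(t, k) = -8 (G(t, k) = ((sqrt(2)*sqrt(0))*t)*k - 8 = ((sqrt(2)*0)*t)*k - 8 = (0*t)*k - 8 = 0*k - 8 = 0 - 8 = -8)
(-51 + G(R - 6, -3))**2 = (-51 - 8)**2 = (-59)**2 = 3481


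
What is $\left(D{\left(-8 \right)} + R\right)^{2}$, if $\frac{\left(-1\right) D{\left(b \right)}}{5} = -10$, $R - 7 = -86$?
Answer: $841$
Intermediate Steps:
$R = -79$ ($R = 7 - 86 = -79$)
$D{\left(b \right)} = 50$ ($D{\left(b \right)} = \left(-5\right) \left(-10\right) = 50$)
$\left(D{\left(-8 \right)} + R\right)^{2} = \left(50 - 79\right)^{2} = \left(-29\right)^{2} = 841$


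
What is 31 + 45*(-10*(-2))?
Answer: 931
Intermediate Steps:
31 + 45*(-10*(-2)) = 31 + 45*20 = 31 + 900 = 931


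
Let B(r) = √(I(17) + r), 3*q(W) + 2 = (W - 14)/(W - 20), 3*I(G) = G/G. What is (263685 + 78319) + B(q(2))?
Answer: 342004 + I/3 ≈ 3.42e+5 + 0.33333*I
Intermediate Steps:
I(G) = ⅓ (I(G) = (G/G)/3 = (⅓)*1 = ⅓)
q(W) = -⅔ + (-14 + W)/(3*(-20 + W)) (q(W) = -⅔ + ((W - 14)/(W - 20))/3 = -⅔ + ((-14 + W)/(-20 + W))/3 = -⅔ + (-14 + W)/(3*(-20 + W)))
B(r) = √(⅓ + r)
(263685 + 78319) + B(q(2)) = (263685 + 78319) + √(3 + 9*((26 - 1*2)/(3*(-20 + 2))))/3 = 342004 + √(3 + 9*((⅓)*(26 - 2)/(-18)))/3 = 342004 + √(3 + 9*((⅓)*(-1/18)*24))/3 = 342004 + √(3 + 9*(-4/9))/3 = 342004 + √(3 - 4)/3 = 342004 + √(-1)/3 = 342004 + I/3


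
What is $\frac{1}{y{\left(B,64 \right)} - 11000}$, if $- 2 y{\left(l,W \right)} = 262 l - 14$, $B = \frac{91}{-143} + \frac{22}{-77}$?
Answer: $- \frac{77}{837160} \approx -9.1978 \cdot 10^{-5}$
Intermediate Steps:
$B = - \frac{71}{77}$ ($B = 91 \left(- \frac{1}{143}\right) + 22 \left(- \frac{1}{77}\right) = - \frac{7}{11} - \frac{2}{7} = - \frac{71}{77} \approx -0.92208$)
$y{\left(l,W \right)} = 7 - 131 l$ ($y{\left(l,W \right)} = - \frac{262 l - 14}{2} = - \frac{-14 + 262 l}{2} = 7 - 131 l$)
$\frac{1}{y{\left(B,64 \right)} - 11000} = \frac{1}{\left(7 - - \frac{9301}{77}\right) - 11000} = \frac{1}{\left(7 + \frac{9301}{77}\right) - 11000} = \frac{1}{\frac{9840}{77} - 11000} = \frac{1}{- \frac{837160}{77}} = - \frac{77}{837160}$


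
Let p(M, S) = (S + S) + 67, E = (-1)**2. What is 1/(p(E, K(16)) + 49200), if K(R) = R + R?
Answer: 1/49331 ≈ 2.0271e-5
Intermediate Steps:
K(R) = 2*R
E = 1
p(M, S) = 67 + 2*S (p(M, S) = 2*S + 67 = 67 + 2*S)
1/(p(E, K(16)) + 49200) = 1/((67 + 2*(2*16)) + 49200) = 1/((67 + 2*32) + 49200) = 1/((67 + 64) + 49200) = 1/(131 + 49200) = 1/49331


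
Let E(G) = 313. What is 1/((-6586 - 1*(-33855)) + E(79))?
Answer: 1/27582 ≈ 3.6256e-5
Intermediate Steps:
1/((-6586 - 1*(-33855)) + E(79)) = 1/((-6586 - 1*(-33855)) + 313) = 1/((-6586 + 33855) + 313) = 1/(27269 + 313) = 1/27582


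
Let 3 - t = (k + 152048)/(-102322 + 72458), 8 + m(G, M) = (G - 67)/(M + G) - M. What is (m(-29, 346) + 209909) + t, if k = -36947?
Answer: 1983895735577/9466888 ≈ 2.0956e+5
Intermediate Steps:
m(G, M) = -8 - M + (-67 + G)/(G + M) (m(G, M) = -8 + ((G - 67)/(M + G) - M) = -8 + ((-67 + G)/(G + M) - M) = -8 + (-M + (-67 + G)/(G + M)) = -8 - M + (-67 + G)/(G + M))
t = 204693/29864 (t = 3 - (-36947 + 152048)/(-102322 + 72458) = 3 - 115101/(-29864) = 3 - 115101*(-1)/29864 = 3 - 1*(-115101/29864) = 3 + 115101/29864 = 204693/29864 ≈ 6.8542)
(m(-29, 346) + 209909) + t = ((-67 - 1*346² - 8*346 - 7*(-29) - 1*(-29)*346)/(-29 + 346) + 209909) + 204693/29864 = ((-67 - 1*119716 - 2768 + 203 + 10034)/317 + 209909) + 204693/29864 = ((-67 - 119716 - 2768 + 203 + 10034)/317 + 209909) + 204693/29864 = ((1/317)*(-112314) + 209909) + 204693/29864 = (-112314/317 + 209909) + 204693/29864 = 66428839/317 + 204693/29864 = 1983895735577/9466888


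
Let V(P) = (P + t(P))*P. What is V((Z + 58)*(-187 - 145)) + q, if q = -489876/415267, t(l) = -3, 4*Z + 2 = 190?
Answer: 504684025766184/415267 ≈ 1.2153e+9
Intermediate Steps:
Z = 47 (Z = -1/2 + (1/4)*190 = -1/2 + 95/2 = 47)
q = -489876/415267 (q = -489876*1/415267 = -489876/415267 ≈ -1.1797)
V(P) = P*(-3 + P) (V(P) = (P - 3)*P = (-3 + P)*P = P*(-3 + P))
V((Z + 58)*(-187 - 145)) + q = ((47 + 58)*(-187 - 145))*(-3 + (47 + 58)*(-187 - 145)) - 489876/415267 = (105*(-332))*(-3 + 105*(-332)) - 489876/415267 = -34860*(-3 - 34860) - 489876/415267 = -34860*(-34863) - 489876/415267 = 1215324180 - 489876/415267 = 504684025766184/415267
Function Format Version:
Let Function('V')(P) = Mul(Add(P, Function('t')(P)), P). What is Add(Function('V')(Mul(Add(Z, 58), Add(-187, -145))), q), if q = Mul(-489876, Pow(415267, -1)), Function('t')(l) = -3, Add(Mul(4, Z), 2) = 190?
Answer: Rational(504684025766184, 415267) ≈ 1.2153e+9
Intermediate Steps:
Z = 47 (Z = Add(Rational(-1, 2), Mul(Rational(1, 4), 190)) = Add(Rational(-1, 2), Rational(95, 2)) = 47)
q = Rational(-489876, 415267) (q = Mul(-489876, Rational(1, 415267)) = Rational(-489876, 415267) ≈ -1.1797)
Function('V')(P) = Mul(P, Add(-3, P)) (Function('V')(P) = Mul(Add(P, -3), P) = Mul(Add(-3, P), P) = Mul(P, Add(-3, P)))
Add(Function('V')(Mul(Add(Z, 58), Add(-187, -145))), q) = Add(Mul(Mul(Add(47, 58), Add(-187, -145)), Add(-3, Mul(Add(47, 58), Add(-187, -145)))), Rational(-489876, 415267)) = Add(Mul(Mul(105, -332), Add(-3, Mul(105, -332))), Rational(-489876, 415267)) = Add(Mul(-34860, Add(-3, -34860)), Rational(-489876, 415267)) = Add(Mul(-34860, -34863), Rational(-489876, 415267)) = Add(1215324180, Rational(-489876, 415267)) = Rational(504684025766184, 415267)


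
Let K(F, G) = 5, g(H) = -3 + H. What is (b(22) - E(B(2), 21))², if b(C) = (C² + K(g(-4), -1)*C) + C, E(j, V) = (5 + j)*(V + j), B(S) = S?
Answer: 207025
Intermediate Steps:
b(C) = C² + 6*C (b(C) = (C² + 5*C) + C = C² + 6*C)
(b(22) - E(B(2), 21))² = (22*(6 + 22) - (2² + 5*21 + 5*2 + 21*2))² = (22*28 - (4 + 105 + 10 + 42))² = (616 - 1*161)² = (616 - 161)² = 455² = 207025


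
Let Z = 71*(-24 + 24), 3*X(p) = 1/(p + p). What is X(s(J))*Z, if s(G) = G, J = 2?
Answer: 0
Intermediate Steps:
X(p) = 1/(6*p) (X(p) = 1/(3*(p + p)) = 1/(3*((2*p))) = (1/(2*p))/3 = 1/(6*p))
Z = 0 (Z = 71*0 = 0)
X(s(J))*Z = ((⅙)/2)*0 = ((⅙)*(½))*0 = (1/12)*0 = 0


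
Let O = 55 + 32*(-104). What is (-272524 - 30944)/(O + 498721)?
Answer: -75867/123862 ≈ -0.61251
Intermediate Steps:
O = -3273 (O = 55 - 3328 = -3273)
(-272524 - 30944)/(O + 498721) = (-272524 - 30944)/(-3273 + 498721) = -303468/495448 = -303468*1/495448 = -75867/123862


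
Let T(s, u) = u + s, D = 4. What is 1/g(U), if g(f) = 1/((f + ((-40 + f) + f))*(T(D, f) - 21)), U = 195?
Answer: 97010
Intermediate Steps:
T(s, u) = s + u
g(f) = 1/((-40 + 3*f)*(-17 + f)) (g(f) = 1/((f + ((-40 + f) + f))*((4 + f) - 21)) = 1/((f + (-40 + 2*f))*(-17 + f)) = 1/((-40 + 3*f)*(-17 + f)))
1/g(U) = 1/(1/(680 - 91*195 + 3*195**2)) = 1/(1/(680 - 17745 + 3*38025)) = 1/(1/(680 - 17745 + 114075)) = 1/(1/97010) = 97010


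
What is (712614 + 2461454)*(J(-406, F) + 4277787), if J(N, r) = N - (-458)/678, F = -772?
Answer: 4602501401714384/339 ≈ 1.3577e+13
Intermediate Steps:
J(N, r) = 229/339 + N (J(N, r) = N - (-458)/678 = N - 1*(-229/339) = N + 229/339 = 229/339 + N)
(712614 + 2461454)*(J(-406, F) + 4277787) = (712614 + 2461454)*((229/339 - 406) + 4277787) = 3174068*(-137405/339 + 4277787) = 3174068*(1450032388/339) = 4602501401714384/339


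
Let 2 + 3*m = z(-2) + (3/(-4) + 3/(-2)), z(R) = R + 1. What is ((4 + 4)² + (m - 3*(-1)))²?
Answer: 68121/16 ≈ 4257.6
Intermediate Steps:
z(R) = 1 + R
m = -7/4 (m = -⅔ + ((1 - 2) + (3/(-4) + 3/(-2)))/3 = -⅔ + (-1 + (3*(-¼) + 3*(-½)))/3 = -⅔ + (-1 + (-¾ - 3/2))/3 = -⅔ + (-1 - 9/4)/3 = -⅔ + (⅓)*(-13/4) = -⅔ - 13/12 = -7/4 ≈ -1.7500)
((4 + 4)² + (m - 3*(-1)))² = ((4 + 4)² + (-7/4 - 3*(-1)))² = (8² + (-7/4 + 3))² = (64 + 5/4)² = (261/4)² = 68121/16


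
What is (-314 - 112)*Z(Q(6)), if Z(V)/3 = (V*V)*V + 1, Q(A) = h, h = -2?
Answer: 8946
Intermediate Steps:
Q(A) = -2
Z(V) = 3 + 3*V³ (Z(V) = 3*((V*V)*V + 1) = 3*(V²*V + 1) = 3*(V³ + 1) = 3*(1 + V³) = 3 + 3*V³)
(-314 - 112)*Z(Q(6)) = (-314 - 112)*(3 + 3*(-2)³) = -426*(3 + 3*(-8)) = -426*(3 - 24) = -426*(-21) = 8946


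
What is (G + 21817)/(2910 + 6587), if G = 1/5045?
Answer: 110066766/47912365 ≈ 2.2973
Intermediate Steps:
G = 1/5045 ≈ 0.00019822
(G + 21817)/(2910 + 6587) = (1/5045 + 21817)/(2910 + 6587) = (110066766/5045)/9497 = (110066766/5045)*(1/9497) = 110066766/47912365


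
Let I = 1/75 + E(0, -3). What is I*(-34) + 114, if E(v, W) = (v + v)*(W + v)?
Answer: 8516/75 ≈ 113.55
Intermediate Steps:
E(v, W) = 2*v*(W + v) (E(v, W) = (2*v)*(W + v) = 2*v*(W + v))
I = 1/75 (I = 1/75 + 2*0*(-3 + 0) = 1/75 + 2*0*(-3) = 1/75 + 0 = 1/75 ≈ 0.013333)
I*(-34) + 114 = (1/75)*(-34) + 114 = -34/75 + 114 = 8516/75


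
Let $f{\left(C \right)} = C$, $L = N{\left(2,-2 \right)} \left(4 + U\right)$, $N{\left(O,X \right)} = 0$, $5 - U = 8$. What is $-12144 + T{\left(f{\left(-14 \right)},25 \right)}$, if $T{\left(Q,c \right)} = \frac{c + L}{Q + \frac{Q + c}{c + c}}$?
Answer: $- \frac{8368466}{689} \approx -12146.0$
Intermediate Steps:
$U = -3$ ($U = 5 - 8 = -3$)
$L = 0$ ($L = 0 \left(4 - 3\right) = 0 \cdot 1 = 0$)
$T{\left(Q,c \right)} = \frac{c}{Q + \frac{Q + c}{2 c}}$ ($T{\left(Q,c \right)} = \frac{c + 0}{Q + \frac{Q + c}{c + c}} = \frac{c}{Q + \frac{Q + c}{2 c}}$)
$-12144 + T{\left(f{\left(-14 \right)},25 \right)} = -12144 + \frac{2 \cdot 25^{2}}{-14 + 25 + 2 \left(-14\right) 25} = -12144 + 2 \cdot 625 \frac{1}{-14 + 25 - 700} = -12144 + 2 \cdot 625 \frac{1}{-689} = -12144 + 2 \cdot 625 \left(- \frac{1}{689}\right) = -12144 - \frac{1250}{689} = - \frac{8368466}{689}$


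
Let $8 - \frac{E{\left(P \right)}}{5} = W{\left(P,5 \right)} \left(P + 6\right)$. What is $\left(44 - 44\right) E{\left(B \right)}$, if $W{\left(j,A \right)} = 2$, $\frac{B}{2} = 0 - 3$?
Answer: $0$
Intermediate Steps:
$B = -6$ ($B = 2 \left(0 - 3\right) = 2 \left(-3\right) = -6$)
$E{\left(P \right)} = -20 - 10 P$ ($E{\left(P \right)} = 40 - 5 \cdot 2 \left(P + 6\right) = 40 - 5 \cdot 2 \left(6 + P\right) = 40 - 5 \left(12 + 2 P\right) = 40 - \left(60 + 10 P\right) = -20 - 10 P$)
$\left(44 - 44\right) E{\left(B \right)} = \left(44 - 44\right) \left(-20 - -60\right) = 0 \left(-20 + 60\right) = 0 \cdot 40 = 0$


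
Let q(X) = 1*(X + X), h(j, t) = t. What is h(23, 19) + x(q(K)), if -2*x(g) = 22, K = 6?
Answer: 8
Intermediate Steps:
q(X) = 2*X (q(X) = 1*(2*X) = 2*X)
x(g) = -11 (x(g) = -½*22 = -11)
h(23, 19) + x(q(K)) = 19 - 11 = 8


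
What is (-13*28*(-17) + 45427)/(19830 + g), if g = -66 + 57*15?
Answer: 5735/2291 ≈ 2.5033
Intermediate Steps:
g = 789 (g = -66 + 855 = 789)
(-13*28*(-17) + 45427)/(19830 + g) = (-13*28*(-17) + 45427)/(19830 + 789) = (-364*(-17) + 45427)/20619 = (6188 + 45427)*(1/20619) = 51615*(1/20619) = 5735/2291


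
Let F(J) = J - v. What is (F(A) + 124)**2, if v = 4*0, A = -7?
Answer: 13689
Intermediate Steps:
v = 0
F(J) = J (F(J) = J - 1*0 = J + 0 = J)
(F(A) + 124)**2 = (-7 + 124)**2 = 117**2 = 13689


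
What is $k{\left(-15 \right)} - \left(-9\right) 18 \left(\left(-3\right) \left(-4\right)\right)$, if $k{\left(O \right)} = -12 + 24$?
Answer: $1956$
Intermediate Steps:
$k{\left(O \right)} = 12$
$k{\left(-15 \right)} - \left(-9\right) 18 \left(\left(-3\right) \left(-4\right)\right) = 12 - \left(-9\right) 18 \left(\left(-3\right) \left(-4\right)\right) = 12 - \left(-162\right) 12 = 12 - -1944 = 12 + 1944 = 1956$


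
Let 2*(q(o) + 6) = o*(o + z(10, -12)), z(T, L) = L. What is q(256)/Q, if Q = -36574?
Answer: -15613/18287 ≈ -0.85378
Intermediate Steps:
q(o) = -6 + o*(-12 + o)/2 (q(o) = -6 + (o*(o - 12))/2 = -6 + (o*(-12 + o))/2 = -6 + o*(-12 + o)/2)
q(256)/Q = (-6 + (1/2)*256**2 - 6*256)/(-36574) = (-6 + (1/2)*65536 - 1536)*(-1/36574) = (-6 + 32768 - 1536)*(-1/36574) = 31226*(-1/36574) = -15613/18287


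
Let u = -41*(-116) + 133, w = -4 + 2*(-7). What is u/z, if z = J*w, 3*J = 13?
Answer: -4889/78 ≈ -62.680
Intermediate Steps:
J = 13/3 (J = (⅓)*13 = 13/3 ≈ 4.3333)
w = -18 (w = -4 - 14 = -18)
z = -78 (z = (13/3)*(-18) = -78)
u = 4889 (u = 4756 + 133 = 4889)
u/z = 4889/(-78) = 4889*(-1/78) = -4889/78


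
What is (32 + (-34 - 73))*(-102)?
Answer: 7650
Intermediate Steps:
(32 + (-34 - 73))*(-102) = (32 - 107)*(-102) = -75*(-102) = 7650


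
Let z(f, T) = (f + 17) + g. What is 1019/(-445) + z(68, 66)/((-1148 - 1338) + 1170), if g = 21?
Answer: -694087/292810 ≈ -2.3704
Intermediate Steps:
z(f, T) = 38 + f (z(f, T) = (f + 17) + 21 = (17 + f) + 21 = 38 + f)
1019/(-445) + z(68, 66)/((-1148 - 1338) + 1170) = 1019/(-445) + (38 + 68)/((-1148 - 1338) + 1170) = 1019*(-1/445) + 106/(-2486 + 1170) = -1019/445 + 106/(-1316) = -1019/445 + 106*(-1/1316) = -1019/445 - 53/658 = -694087/292810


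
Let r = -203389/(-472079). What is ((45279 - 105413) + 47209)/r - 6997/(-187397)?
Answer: -1143424061478942/38114488433 ≈ -30000.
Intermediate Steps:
r = 203389/472079 (r = -203389*(-1/472079) = 203389/472079 ≈ 0.43084)
((45279 - 105413) + 47209)/r - 6997/(-187397) = ((45279 - 105413) + 47209)/(203389/472079) - 6997/(-187397) = (-60134 + 47209)*(472079/203389) - 6997*(-1/187397) = -12925*472079/203389 + 6997/187397 = -6101621075/203389 + 6997/187397 = -1143424061478942/38114488433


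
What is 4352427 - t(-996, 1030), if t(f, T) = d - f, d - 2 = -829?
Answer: 4352258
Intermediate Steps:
d = -827 (d = 2 - 829 = -827)
t(f, T) = -827 - f
4352427 - t(-996, 1030) = 4352427 - (-827 - 1*(-996)) = 4352427 - (-827 + 996) = 4352427 - 1*169 = 4352427 - 169 = 4352258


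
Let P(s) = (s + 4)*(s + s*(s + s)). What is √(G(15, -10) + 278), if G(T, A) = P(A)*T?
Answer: I*√16822 ≈ 129.7*I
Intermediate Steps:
P(s) = (4 + s)*(s + 2*s²) (P(s) = (4 + s)*(s + s*(2*s)) = (4 + s)*(s + 2*s²))
G(T, A) = A*T*(4 + 2*A² + 9*A) (G(T, A) = (A*(4 + 2*A² + 9*A))*T = A*T*(4 + 2*A² + 9*A))
√(G(15, -10) + 278) = √(-10*15*(4 + 2*(-10)² + 9*(-10)) + 278) = √(-10*15*(4 + 2*100 - 90) + 278) = √(-10*15*(4 + 200 - 90) + 278) = √(-10*15*114 + 278) = √(-17100 + 278) = √(-16822) = I*√16822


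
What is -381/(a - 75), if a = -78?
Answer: 127/51 ≈ 2.4902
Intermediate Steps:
-381/(a - 75) = -381/(-78 - 75) = -381/(-153) = -1/153*(-381) = 127/51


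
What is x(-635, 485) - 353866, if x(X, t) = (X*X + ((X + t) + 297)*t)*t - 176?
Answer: 229788158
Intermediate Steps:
x(X, t) = -176 + t*(X² + t*(297 + X + t)) (x(X, t) = (X² + (297 + X + t)*t)*t - 176 = (X² + t*(297 + X + t))*t - 176 = t*(X² + t*(297 + X + t)) - 176 = -176 + t*(X² + t*(297 + X + t)))
x(-635, 485) - 353866 = (-176 + 485³ + 297*485² - 635*485² + 485*(-635)²) - 353866 = (-176 + 114084125 + 297*235225 - 635*235225 + 485*403225) - 353866 = (-176 + 114084125 + 69861825 - 149367875 + 195564125) - 353866 = 230142024 - 353866 = 229788158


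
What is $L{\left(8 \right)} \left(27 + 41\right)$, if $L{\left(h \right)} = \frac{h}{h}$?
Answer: $68$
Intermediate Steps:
$L{\left(h \right)} = 1$
$L{\left(8 \right)} \left(27 + 41\right) = 1 \left(27 + 41\right) = 1 \cdot 68 = 68$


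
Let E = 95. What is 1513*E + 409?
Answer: 144144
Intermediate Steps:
1513*E + 409 = 1513*95 + 409 = 143735 + 409 = 144144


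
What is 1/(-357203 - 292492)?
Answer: -1/649695 ≈ -1.5392e-6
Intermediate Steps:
1/(-357203 - 292492) = 1/(-649695) = -1/649695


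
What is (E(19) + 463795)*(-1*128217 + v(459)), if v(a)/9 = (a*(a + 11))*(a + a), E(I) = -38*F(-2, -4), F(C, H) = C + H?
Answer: 826997123311989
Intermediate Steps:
E(I) = 228 (E(I) = -38*(-2 - 4) = -38*(-6) = 228)
v(a) = 18*a**2*(11 + a) (v(a) = 9*((a*(a + 11))*(a + a)) = 9*((a*(11 + a))*(2*a)) = 9*(2*a**2*(11 + a)) = 18*a**2*(11 + a))
(E(19) + 463795)*(-1*128217 + v(459)) = (228 + 463795)*(-1*128217 + 18*459**2*(11 + 459)) = 464023*(-128217 + 18*210681*470) = 464023*(-128217 + 1782361260) = 464023*1782233043 = 826997123311989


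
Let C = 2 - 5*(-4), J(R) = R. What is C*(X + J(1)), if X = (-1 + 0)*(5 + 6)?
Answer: -220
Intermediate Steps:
X = -11 (X = -1*11 = -11)
C = 22 (C = 2 + 20 = 22)
C*(X + J(1)) = 22*(-11 + 1) = 22*(-10) = -220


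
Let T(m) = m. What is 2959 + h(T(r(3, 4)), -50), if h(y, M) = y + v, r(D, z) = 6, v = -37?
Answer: 2928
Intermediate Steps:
h(y, M) = -37 + y (h(y, M) = y - 37 = -37 + y)
2959 + h(T(r(3, 4)), -50) = 2959 + (-37 + 6) = 2959 - 31 = 2928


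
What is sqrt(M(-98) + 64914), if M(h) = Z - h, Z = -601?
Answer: sqrt(64411) ≈ 253.79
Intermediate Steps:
M(h) = -601 - h
sqrt(M(-98) + 64914) = sqrt((-601 - 1*(-98)) + 64914) = sqrt((-601 + 98) + 64914) = sqrt(-503 + 64914) = sqrt(64411)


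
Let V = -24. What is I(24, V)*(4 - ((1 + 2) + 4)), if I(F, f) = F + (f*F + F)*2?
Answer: 3240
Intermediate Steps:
I(F, f) = 3*F + 2*F*f (I(F, f) = F + (F*f + F)*2 = F + (F + F*f)*2 = F + (2*F + 2*F*f) = 3*F + 2*F*f)
I(24, V)*(4 - ((1 + 2) + 4)) = (24*(3 + 2*(-24)))*(4 - ((1 + 2) + 4)) = (24*(3 - 48))*(4 - (3 + 4)) = (24*(-45))*(4 - 1*7) = -1080*(4 - 7) = -1080*(-3) = 3240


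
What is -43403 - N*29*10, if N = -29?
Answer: -34993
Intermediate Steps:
-43403 - N*29*10 = -43403 - (-29*29)*10 = -43403 - (-841)*10 = -43403 - 1*(-8410) = -43403 + 8410 = -34993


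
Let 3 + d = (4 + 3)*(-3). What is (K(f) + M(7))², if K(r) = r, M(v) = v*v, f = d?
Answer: 625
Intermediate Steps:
d = -24 (d = -3 + (4 + 3)*(-3) = -3 + 7*(-3) = -3 - 21 = -24)
f = -24
M(v) = v²
(K(f) + M(7))² = (-24 + 7²)² = (-24 + 49)² = 25² = 625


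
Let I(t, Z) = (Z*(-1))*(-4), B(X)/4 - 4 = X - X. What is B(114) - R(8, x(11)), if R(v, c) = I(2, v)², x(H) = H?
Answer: -1008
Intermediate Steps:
B(X) = 16 (B(X) = 16 + 4*(X - X) = 16 + 4*0 = 16 + 0 = 16)
I(t, Z) = 4*Z (I(t, Z) = -Z*(-4) = 4*Z)
R(v, c) = 16*v² (R(v, c) = (4*v)² = 16*v²)
B(114) - R(8, x(11)) = 16 - 16*8² = 16 - 16*64 = 16 - 1*1024 = 16 - 1024 = -1008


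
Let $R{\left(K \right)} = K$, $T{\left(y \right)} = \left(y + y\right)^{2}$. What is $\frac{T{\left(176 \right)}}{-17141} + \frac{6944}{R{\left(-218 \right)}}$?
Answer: $- \frac{73019088}{1868369} \approx -39.082$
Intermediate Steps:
$T{\left(y \right)} = 4 y^{2}$ ($T{\left(y \right)} = \left(2 y\right)^{2} = 4 y^{2}$)
$\frac{T{\left(176 \right)}}{-17141} + \frac{6944}{R{\left(-218 \right)}} = \frac{4 \cdot 176^{2}}{-17141} + \frac{6944}{-218} = 4 \cdot 30976 \left(- \frac{1}{17141}\right) + 6944 \left(- \frac{1}{218}\right) = 123904 \left(- \frac{1}{17141}\right) - \frac{3472}{109} = - \frac{123904}{17141} - \frac{3472}{109} = - \frac{73019088}{1868369}$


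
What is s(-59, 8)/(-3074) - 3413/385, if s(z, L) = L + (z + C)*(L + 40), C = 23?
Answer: -4914681/591745 ≈ -8.3054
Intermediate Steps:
s(z, L) = L + (23 + z)*(40 + L) (s(z, L) = L + (z + 23)*(L + 40) = L + (23 + z)*(40 + L))
s(-59, 8)/(-3074) - 3413/385 = (920 + 24*8 + 40*(-59) + 8*(-59))/(-3074) - 3413/385 = (920 + 192 - 2360 - 472)*(-1/3074) - 3413*1/385 = -1720*(-1/3074) - 3413/385 = 860/1537 - 3413/385 = -4914681/591745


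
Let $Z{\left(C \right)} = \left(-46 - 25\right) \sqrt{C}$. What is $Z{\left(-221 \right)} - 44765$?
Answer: $-44765 - 71 i \sqrt{221} \approx -44765.0 - 1055.5 i$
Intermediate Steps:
$Z{\left(C \right)} = - 71 \sqrt{C}$
$Z{\left(-221 \right)} - 44765 = - 71 \sqrt{-221} - 44765 = - 71 i \sqrt{221} - 44765 = -44765 - 71 i \sqrt{221}$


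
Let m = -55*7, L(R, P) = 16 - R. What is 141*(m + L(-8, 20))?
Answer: -50901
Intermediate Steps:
m = -385
141*(m + L(-8, 20)) = 141*(-385 + (16 - 1*(-8))) = 141*(-385 + (16 + 8)) = 141*(-385 + 24) = 141*(-361) = -50901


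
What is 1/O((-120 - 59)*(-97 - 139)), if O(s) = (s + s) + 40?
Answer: 1/84528 ≈ 1.1830e-5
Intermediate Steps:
O(s) = 40 + 2*s (O(s) = 2*s + 40 = 40 + 2*s)
1/O((-120 - 59)*(-97 - 139)) = 1/(40 + 2*((-120 - 59)*(-97 - 139))) = 1/(40 + 2*(-179*(-236))) = 1/(40 + 2*42244) = 1/(40 + 84488) = 1/84528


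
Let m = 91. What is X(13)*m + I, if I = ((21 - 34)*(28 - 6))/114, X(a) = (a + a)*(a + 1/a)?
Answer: 1763437/57 ≈ 30938.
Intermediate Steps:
X(a) = 2*a*(a + 1/a) (X(a) = (2*a)*(a + 1/a) = 2*a*(a + 1/a))
I = -143/57 (I = -13*22*(1/114) = -286*1/114 = -143/57 ≈ -2.5088)
X(13)*m + I = (2 + 2*13**2)*91 - 143/57 = (2 + 2*169)*91 - 143/57 = (2 + 338)*91 - 143/57 = 340*91 - 143/57 = 30940 - 143/57 = 1763437/57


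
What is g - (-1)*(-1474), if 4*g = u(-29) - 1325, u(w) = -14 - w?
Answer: -3603/2 ≈ -1801.5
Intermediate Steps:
g = -655/2 (g = ((-14 - 1*(-29)) - 1325)/4 = ((-14 + 29) - 1325)/4 = (15 - 1325)/4 = (¼)*(-1310) = -655/2 ≈ -327.50)
g - (-1)*(-1474) = -655/2 - (-1)*(-1474) = -655/2 - 1*1474 = -655/2 - 1474 = -3603/2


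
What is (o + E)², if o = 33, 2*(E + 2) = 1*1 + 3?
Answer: 1089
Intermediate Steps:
E = 0 (E = -2 + (1*1 + 3)/2 = -2 + (1 + 3)/2 = -2 + (½)*4 = -2 + 2 = 0)
(o + E)² = (33 + 0)² = 33² = 1089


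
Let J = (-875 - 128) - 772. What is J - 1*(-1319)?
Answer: -456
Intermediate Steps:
J = -1775 (J = -1003 - 772 = -1775)
J - 1*(-1319) = -1775 - 1*(-1319) = -1775 + 1319 = -456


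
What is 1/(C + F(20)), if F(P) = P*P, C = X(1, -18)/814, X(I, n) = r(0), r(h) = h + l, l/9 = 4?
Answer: 407/162818 ≈ 0.0024997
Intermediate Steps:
l = 36 (l = 9*4 = 36)
r(h) = 36 + h (r(h) = h + 36 = 36 + h)
X(I, n) = 36 (X(I, n) = 36 + 0 = 36)
C = 18/407 (C = 36/814 = 36*(1/814) = 18/407 ≈ 0.044226)
F(P) = P²
1/(C + F(20)) = 1/(18/407 + 20²) = 1/(18/407 + 400) = 1/(162818/407) = 407/162818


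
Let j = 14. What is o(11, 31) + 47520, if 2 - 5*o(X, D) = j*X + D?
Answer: 237417/5 ≈ 47483.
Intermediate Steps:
o(X, D) = ⅖ - 14*X/5 - D/5 (o(X, D) = ⅖ - (14*X + D)/5 = ⅖ - (D + 14*X)/5 = ⅖ + (-14*X/5 - D/5) = ⅖ - 14*X/5 - D/5)
o(11, 31) + 47520 = (⅖ - 14/5*11 - ⅕*31) + 47520 = (⅖ - 154/5 - 31/5) + 47520 = -183/5 + 47520 = 237417/5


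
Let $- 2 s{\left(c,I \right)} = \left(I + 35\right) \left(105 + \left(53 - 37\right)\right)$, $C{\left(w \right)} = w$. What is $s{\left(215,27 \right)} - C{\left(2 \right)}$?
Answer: $-3753$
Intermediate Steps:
$s{\left(c,I \right)} = - \frac{4235}{2} - \frac{121 I}{2}$ ($s{\left(c,I \right)} = - \frac{\left(I + 35\right) \left(105 + \left(53 - 37\right)\right)}{2} = - \frac{\left(35 + I\right) \left(105 + \left(53 - 37\right)\right)}{2} = - \frac{\left(35 + I\right) \left(105 + 16\right)}{2} = - \frac{\left(35 + I\right) 121}{2} = - \frac{4235 + 121 I}{2} = - \frac{4235}{2} - \frac{121 I}{2}$)
$s{\left(215,27 \right)} - C{\left(2 \right)} = \left(- \frac{4235}{2} - \frac{3267}{2}\right) - 2 = -3751 - 2 = -3753$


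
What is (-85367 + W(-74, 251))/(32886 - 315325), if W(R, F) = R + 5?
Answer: 85436/282439 ≈ 0.30249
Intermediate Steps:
W(R, F) = 5 + R
(-85367 + W(-74, 251))/(32886 - 315325) = (-85367 + (5 - 74))/(32886 - 315325) = (-85367 - 69)/(-282439) = -85436*(-1/282439) = 85436/282439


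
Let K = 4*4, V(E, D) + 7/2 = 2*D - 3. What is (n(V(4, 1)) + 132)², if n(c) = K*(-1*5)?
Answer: 2704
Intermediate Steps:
V(E, D) = -13/2 + 2*D (V(E, D) = -7/2 + (2*D - 3) = -7/2 + (-3 + 2*D) = -13/2 + 2*D)
K = 16
n(c) = -80 (n(c) = 16*(-1*5) = 16*(-5) = -80)
(n(V(4, 1)) + 132)² = (-80 + 132)² = 52² = 2704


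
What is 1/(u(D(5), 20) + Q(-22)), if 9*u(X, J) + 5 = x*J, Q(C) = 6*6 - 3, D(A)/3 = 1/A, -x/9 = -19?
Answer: 9/3712 ≈ 0.0024246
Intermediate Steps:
x = 171 (x = -9*(-19) = 171)
D(A) = 3/A
Q(C) = 33 (Q(C) = 36 - 3 = 33)
u(X, J) = -5/9 + 19*J (u(X, J) = -5/9 + (171*J)/9 = -5/9 + 19*J)
1/(u(D(5), 20) + Q(-22)) = 1/((-5/9 + 19*20) + 33) = 1/((-5/9 + 380) + 33) = 1/(3415/9 + 33) = 1/(3712/9) = 9/3712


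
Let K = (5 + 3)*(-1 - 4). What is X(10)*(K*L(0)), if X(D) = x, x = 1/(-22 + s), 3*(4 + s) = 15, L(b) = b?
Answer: 0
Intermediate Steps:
K = -40 (K = 8*(-5) = -40)
s = 1 (s = -4 + (⅓)*15 = -4 + 5 = 1)
x = -1/21 (x = 1/(-22 + 1) = 1/(-21) = -1/21 ≈ -0.047619)
X(D) = -1/21
X(10)*(K*L(0)) = -(-40)*0/21 = -1/21*0 = 0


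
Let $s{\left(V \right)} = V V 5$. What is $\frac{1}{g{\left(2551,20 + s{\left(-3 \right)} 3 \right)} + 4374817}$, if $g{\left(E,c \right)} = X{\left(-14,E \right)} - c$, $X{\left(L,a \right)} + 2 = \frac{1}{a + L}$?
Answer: $\frac{2537}{11098512421} \approx 2.2859 \cdot 10^{-7}$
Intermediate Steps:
$s{\left(V \right)} = 5 V^{2}$ ($s{\left(V \right)} = V^{2} \cdot 5 = 5 V^{2}$)
$X{\left(L,a \right)} = -2 + \frac{1}{L + a}$ ($X{\left(L,a \right)} = -2 + \frac{1}{a + L} = -2 + \frac{1}{L + a}$)
$g{\left(E,c \right)} = - c + \frac{29 - 2 E}{-14 + E}$ ($g{\left(E,c \right)} = \frac{1 - -28 - 2 E}{-14 + E} - c = \frac{1 + 28 - 2 E}{-14 + E} - c = \frac{29 - 2 E}{-14 + E} - c = - c + \frac{29 - 2 E}{-14 + E}$)
$\frac{1}{g{\left(2551,20 + s{\left(-3 \right)} 3 \right)} + 4374817} = \frac{1}{\frac{29 - 5102 - \left(20 + 5 \left(-3\right)^{2} \cdot 3\right) \left(-14 + 2551\right)}{-14 + 2551} + 4374817} = \frac{1}{\frac{29 - 5102 - \left(20 + 5 \cdot 9 \cdot 3\right) 2537}{2537} + 4374817} = \frac{1}{\frac{29 - 5102 - \left(20 + 45 \cdot 3\right) 2537}{2537} + 4374817} = \frac{1}{\frac{29 - 5102 - \left(20 + 135\right) 2537}{2537} + 4374817} = \frac{1}{\frac{29 - 5102 - 155 \cdot 2537}{2537} + 4374817} = \frac{1}{\frac{29 - 5102 - 393235}{2537} + 4374817} = \frac{1}{\frac{1}{2537} \left(-398308\right) + 4374817} = \frac{1}{- \frac{398308}{2537} + 4374817} = \frac{1}{\frac{11098512421}{2537}} = \frac{2537}{11098512421}$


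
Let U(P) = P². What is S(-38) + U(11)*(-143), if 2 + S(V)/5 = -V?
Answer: -17123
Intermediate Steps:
S(V) = -10 - 5*V (S(V) = -10 + 5*(-V) = -10 - 5*V)
S(-38) + U(11)*(-143) = (-10 - 5*(-38)) + 11²*(-143) = (-10 + 190) + 121*(-143) = 180 - 17303 = -17123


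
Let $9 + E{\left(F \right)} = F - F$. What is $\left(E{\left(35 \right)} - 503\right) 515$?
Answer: $-263680$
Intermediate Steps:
$E{\left(F \right)} = -9$ ($E{\left(F \right)} = -9 + \left(F - F\right) = -9 + 0 = -9$)
$\left(E{\left(35 \right)} - 503\right) 515 = \left(-9 - 503\right) 515 = \left(-512\right) 515 = -263680$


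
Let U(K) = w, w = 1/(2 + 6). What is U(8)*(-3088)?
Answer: -386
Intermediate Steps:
w = ⅛ (w = 1/8 = ⅛ ≈ 0.12500)
U(K) = ⅛
U(8)*(-3088) = (⅛)*(-3088) = -386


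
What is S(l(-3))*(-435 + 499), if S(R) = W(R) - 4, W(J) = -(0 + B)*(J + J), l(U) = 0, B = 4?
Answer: -256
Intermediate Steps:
W(J) = -8*J (W(J) = -(0 + 4)*(J + J) = -4*2*J = -8*J)
S(R) = -4 - 8*R (S(R) = -8*R - 4 = -4 - 8*R)
S(l(-3))*(-435 + 499) = (-4 - 8*0)*(-435 + 499) = (-4 + 0)*64 = -4*64 = -256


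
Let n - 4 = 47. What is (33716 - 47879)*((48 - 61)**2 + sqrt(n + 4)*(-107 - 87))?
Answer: -2393547 + 2747622*sqrt(55) ≈ 1.7983e+7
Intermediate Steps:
n = 51 (n = 4 + 47 = 51)
(33716 - 47879)*((48 - 61)**2 + sqrt(n + 4)*(-107 - 87)) = (33716 - 47879)*((48 - 61)**2 + sqrt(51 + 4)*(-107 - 87)) = -14163*((-13)**2 + sqrt(55)*(-194)) = -14163*(169 - 194*sqrt(55)) = -2393547 + 2747622*sqrt(55)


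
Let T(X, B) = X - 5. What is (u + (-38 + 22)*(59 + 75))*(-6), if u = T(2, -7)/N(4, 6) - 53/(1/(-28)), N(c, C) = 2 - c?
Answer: 3951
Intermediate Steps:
T(X, B) = -5 + X
u = 2971/2 (u = (-5 + 2)/(2 - 1*4) - 53/(1/(-28)) = -3/(2 - 4) - 53/(-1/28) = -3/(-2) - 53*(-28) = -3*(-½) + 1484 = 3/2 + 1484 = 2971/2 ≈ 1485.5)
(u + (-38 + 22)*(59 + 75))*(-6) = (2971/2 + (-38 + 22)*(59 + 75))*(-6) = (2971/2 - 16*134)*(-6) = (2971/2 - 2144)*(-6) = -1317/2*(-6) = 3951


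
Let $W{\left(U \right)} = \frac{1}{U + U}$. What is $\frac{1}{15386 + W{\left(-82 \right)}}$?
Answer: $\frac{164}{2523303} \approx 6.4994 \cdot 10^{-5}$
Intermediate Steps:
$W{\left(U \right)} = \frac{1}{2 U}$
$\frac{1}{15386 + W{\left(-82 \right)}} = \frac{1}{15386 + \frac{1}{2 \left(-82\right)}} = \frac{1}{15386 + \frac{1}{2} \left(- \frac{1}{82}\right)} = \frac{1}{15386 - \frac{1}{164}} = \frac{1}{\frac{2523303}{164}} = \frac{164}{2523303}$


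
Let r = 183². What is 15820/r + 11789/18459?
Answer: 76313689/68685939 ≈ 1.1111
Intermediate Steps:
r = 33489
15820/r + 11789/18459 = 15820/33489 + 11789/18459 = 76313689/68685939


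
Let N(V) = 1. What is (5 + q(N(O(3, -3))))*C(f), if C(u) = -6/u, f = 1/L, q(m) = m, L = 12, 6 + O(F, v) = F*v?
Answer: -432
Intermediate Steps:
O(F, v) = -6 + F*v
f = 1/12 ≈ 0.083333
(5 + q(N(O(3, -3))))*C(f) = (5 + 1)*(-6/1/12) = 6*(-6*12) = 6*(-72) = -432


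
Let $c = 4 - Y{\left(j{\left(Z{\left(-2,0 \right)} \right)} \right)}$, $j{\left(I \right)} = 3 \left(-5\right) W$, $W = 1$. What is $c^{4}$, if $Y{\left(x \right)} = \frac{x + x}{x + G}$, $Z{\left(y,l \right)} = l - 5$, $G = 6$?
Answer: $\frac{16}{81} \approx 0.19753$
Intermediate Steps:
$Z{\left(y,l \right)} = -5 + l$ ($Z{\left(y,l \right)} = l - 5 = -5 + l$)
$j{\left(I \right)} = -15$ ($j{\left(I \right)} = 3 \left(-5\right) 1 = \left(-15\right) 1 = -15$)
$Y{\left(x \right)} = \frac{2 x}{6 + x}$ ($Y{\left(x \right)} = \frac{x + x}{x + 6} = \frac{2 x}{6 + x}$)
$c = \frac{2}{3}$ ($c = 4 - 2 \left(-15\right) \frac{1}{6 - 15} = 4 - 2 \left(-15\right) \frac{1}{-9} = 4 - 2 \left(-15\right) \left(- \frac{1}{9}\right) = 4 - \frac{10}{3} = \frac{2}{3} \approx 0.66667$)
$c^{4} = \left(\frac{2}{3}\right)^{4} = \frac{16}{81}$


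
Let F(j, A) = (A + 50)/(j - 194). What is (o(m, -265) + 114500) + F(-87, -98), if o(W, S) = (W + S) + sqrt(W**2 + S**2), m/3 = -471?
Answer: 31703030/281 + sqrt(2066794) ≈ 1.1426e+5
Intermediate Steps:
m = -1413 (m = 3*(-471) = -1413)
o(W, S) = S + W + sqrt(S**2 + W**2) (o(W, S) = (S + W) + sqrt(S**2 + W**2) = S + W + sqrt(S**2 + W**2))
F(j, A) = (50 + A)/(-194 + j)
(o(m, -265) + 114500) + F(-87, -98) = ((-265 - 1413 + sqrt((-265)**2 + (-1413)**2)) + 114500) + (50 - 98)/(-194 - 87) = ((-265 - 1413 + sqrt(70225 + 1996569)) + 114500) - 48/(-281) = ((-265 - 1413 + sqrt(2066794)) + 114500) - 1/281*(-48) = ((-1678 + sqrt(2066794)) + 114500) + 48/281 = (112822 + sqrt(2066794)) + 48/281 = 31703030/281 + sqrt(2066794)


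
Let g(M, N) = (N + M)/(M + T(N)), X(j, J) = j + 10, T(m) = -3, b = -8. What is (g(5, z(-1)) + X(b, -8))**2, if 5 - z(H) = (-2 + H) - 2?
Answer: 361/4 ≈ 90.250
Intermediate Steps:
z(H) = 9 - H (z(H) = 5 - ((-2 + H) - 2) = 5 - (-4 + H) = 5 + (4 - H) = 9 - H)
X(j, J) = 10 + j
g(M, N) = (M + N)/(-3 + M) (g(M, N) = (N + M)/(M - 3) = (M + N)/(-3 + M))
(g(5, z(-1)) + X(b, -8))**2 = ((5 + (9 - 1*(-1)))/(-3 + 5) + (10 - 8))**2 = ((5 + (9 + 1))/2 + 2)**2 = ((5 + 10)/2 + 2)**2 = ((1/2)*15 + 2)**2 = (15/2 + 2)**2 = (19/2)**2 = 361/4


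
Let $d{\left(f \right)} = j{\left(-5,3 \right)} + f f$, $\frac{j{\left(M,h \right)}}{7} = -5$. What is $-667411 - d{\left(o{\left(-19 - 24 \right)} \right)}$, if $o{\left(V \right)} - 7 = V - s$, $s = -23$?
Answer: $-667545$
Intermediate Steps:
$j{\left(M,h \right)} = -35$ ($j{\left(M,h \right)} = 7 \left(-5\right) = -35$)
$o{\left(V \right)} = 30 + V$ ($o{\left(V \right)} = 7 + \left(V - -23\right) = 7 + \left(V + 23\right) = 7 + \left(23 + V\right) = 30 + V$)
$d{\left(f \right)} = -35 + f^{2}$ ($d{\left(f \right)} = -35 + f f = -35 + f^{2}$)
$-667411 - d{\left(o{\left(-19 - 24 \right)} \right)} = -667411 - \left(-35 + \left(30 - 43\right)^{2}\right) = -667411 - \left(-35 + \left(-13\right)^{2}\right) = -667411 - \left(-35 + 169\right) = -667411 - 134 = -667545$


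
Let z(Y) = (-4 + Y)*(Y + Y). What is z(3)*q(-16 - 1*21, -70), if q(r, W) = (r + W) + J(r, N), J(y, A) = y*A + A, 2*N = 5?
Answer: 1182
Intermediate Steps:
z(Y) = 2*Y*(-4 + Y) (z(Y) = (-4 + Y)*(2*Y) = 2*Y*(-4 + Y))
N = 5/2 (N = (½)*5 = 5/2 ≈ 2.5000)
J(y, A) = A + A*y (J(y, A) = A*y + A = A + A*y)
q(r, W) = 5/2 + W + 7*r/2 (q(r, W) = (r + W) + 5*(1 + r)/2 = (W + r) + (5/2 + 5*r/2) = 5/2 + W + 7*r/2)
z(3)*q(-16 - 1*21, -70) = (2*3*(-4 + 3))*(5/2 - 70 + 7*(-16 - 1*21)/2) = (2*3*(-1))*(5/2 - 70 + 7*(-16 - 21)/2) = -6*(5/2 - 70 + (7/2)*(-37)) = -6*(5/2 - 70 - 259/2) = -6*(-197) = 1182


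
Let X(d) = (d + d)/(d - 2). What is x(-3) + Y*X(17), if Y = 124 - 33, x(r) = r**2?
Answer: 3229/15 ≈ 215.27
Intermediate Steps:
X(d) = 2*d/(-2 + d) (X(d) = (2*d)/(-2 + d) = 2*d/(-2 + d))
Y = 91
x(-3) + Y*X(17) = (-3)**2 + 91*(2*17/(-2 + 17)) = 9 + 91*(2*17/15) = 9 + 91*(2*17*(1/15)) = 9 + 91*(34/15) = 9 + 3094/15 = 3229/15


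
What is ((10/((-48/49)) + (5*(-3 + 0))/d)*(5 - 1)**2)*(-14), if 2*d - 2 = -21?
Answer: 110180/57 ≈ 1933.0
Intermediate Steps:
d = -19/2 (d = 1 + (1/2)*(-21) = 1 - 21/2 = -19/2 ≈ -9.5000)
((10/((-48/49)) + (5*(-3 + 0))/d)*(5 - 1)**2)*(-14) = ((10/((-48/49)) + (5*(-3 + 0))/(-19/2))*(5 - 1)**2)*(-14) = ((10/((-48*1/49)) + (5*(-3))*(-2/19))*4**2)*(-14) = ((10/(-48/49) - 15*(-2/19))*16)*(-14) = ((10*(-49/48) + 30/19)*16)*(-14) = ((-245/24 + 30/19)*16)*(-14) = -3935/456*16*(-14) = -7870/57*(-14) = 110180/57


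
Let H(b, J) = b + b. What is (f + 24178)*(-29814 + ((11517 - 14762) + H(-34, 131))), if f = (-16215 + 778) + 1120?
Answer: -326665347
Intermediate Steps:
H(b, J) = 2*b
f = -14317 (f = -15437 + 1120 = -14317)
(f + 24178)*(-29814 + ((11517 - 14762) + H(-34, 131))) = (-14317 + 24178)*(-29814 + ((11517 - 14762) + 2*(-34))) = 9861*(-29814 + (-3245 - 68)) = 9861*(-29814 - 3313) = 9861*(-33127) = -326665347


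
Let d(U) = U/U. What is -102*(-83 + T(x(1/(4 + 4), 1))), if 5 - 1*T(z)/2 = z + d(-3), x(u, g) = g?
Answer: 7854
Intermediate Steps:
d(U) = 1
T(z) = 8 - 2*z (T(z) = 10 - 2*(z + 1) = 10 - 2*(1 + z) = 10 + (-2 - 2*z) = 8 - 2*z)
-102*(-83 + T(x(1/(4 + 4), 1))) = -102*(-83 + (8 - 2*1)) = -102*(-83 + (8 - 2)) = -102*(-83 + 6) = -102*(-77) = 7854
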